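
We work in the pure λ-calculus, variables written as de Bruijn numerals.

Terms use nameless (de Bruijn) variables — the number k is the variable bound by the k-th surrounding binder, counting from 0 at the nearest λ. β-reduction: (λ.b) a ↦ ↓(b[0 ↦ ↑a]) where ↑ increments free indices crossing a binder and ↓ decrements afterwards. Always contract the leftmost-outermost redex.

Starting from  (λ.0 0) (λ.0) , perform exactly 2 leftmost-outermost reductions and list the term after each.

Answer: after 2 steps: λ.0

Derivation:
  start: (λ.0 0) (λ.0)
  →1  (λ.0) (λ.0)
  →2  λ.0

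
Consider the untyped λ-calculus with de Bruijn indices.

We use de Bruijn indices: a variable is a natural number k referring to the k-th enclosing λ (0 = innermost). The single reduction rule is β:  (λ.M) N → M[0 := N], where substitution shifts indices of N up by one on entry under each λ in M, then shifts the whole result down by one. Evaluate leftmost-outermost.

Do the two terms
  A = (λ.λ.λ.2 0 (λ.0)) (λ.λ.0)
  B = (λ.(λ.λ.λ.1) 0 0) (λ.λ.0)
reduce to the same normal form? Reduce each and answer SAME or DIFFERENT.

Answer: SAME — A ⇓ λ.λ.λ.0, B ⇓ λ.λ.λ.0

Derivation:
Term A:
  start: (λ.λ.λ.2 0 (λ.0)) (λ.λ.0)
  [1] λ.λ.(λ.λ.0) 0 (λ.0)
  [2] λ.λ.(λ.0) (λ.0)
  [3] λ.λ.λ.0

Term B:
  start: (λ.(λ.λ.λ.1) 0 0) (λ.λ.0)
  [1] (λ.λ.λ.1) (λ.λ.0) (λ.λ.0)
  [2] (λ.λ.1) (λ.λ.0)
  [3] λ.λ.λ.0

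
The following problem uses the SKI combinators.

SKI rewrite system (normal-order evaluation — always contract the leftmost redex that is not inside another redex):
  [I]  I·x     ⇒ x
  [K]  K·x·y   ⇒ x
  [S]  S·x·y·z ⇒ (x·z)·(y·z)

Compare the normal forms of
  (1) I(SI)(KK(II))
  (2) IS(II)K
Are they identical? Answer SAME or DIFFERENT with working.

Term A:
  start: I(SI)(KK(II))
  step 1: SI(KK(II))
  step 2: SIK

Term B:
  start: IS(II)K
  step 1: S(II)K
  step 2: SIK

Answer: SAME — A ⇓ SIK, B ⇓ SIK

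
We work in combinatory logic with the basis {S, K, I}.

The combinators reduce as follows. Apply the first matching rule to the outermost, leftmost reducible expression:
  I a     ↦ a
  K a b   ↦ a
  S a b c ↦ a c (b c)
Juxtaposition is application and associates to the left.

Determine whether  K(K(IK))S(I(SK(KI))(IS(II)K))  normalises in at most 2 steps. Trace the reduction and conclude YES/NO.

Answer: NO — after 2 steps the term is IK, not yet normal

Working:
  start: K(K(IK))S(I(SK(KI))(IS(II)K))
  [1] K(IK)(I(SK(KI))(IS(II)K))
  [2] IK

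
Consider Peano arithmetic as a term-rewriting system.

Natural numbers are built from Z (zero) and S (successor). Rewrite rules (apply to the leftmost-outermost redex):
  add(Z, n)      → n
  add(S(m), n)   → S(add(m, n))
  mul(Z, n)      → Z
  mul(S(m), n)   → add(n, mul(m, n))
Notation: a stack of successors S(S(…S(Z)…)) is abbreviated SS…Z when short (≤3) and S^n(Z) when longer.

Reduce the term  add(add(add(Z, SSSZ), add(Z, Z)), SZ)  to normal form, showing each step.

Answer: normal form = S^4(Z)  (in 10 steps)

Working:
  start: add(add(add(Z, SSSZ), add(Z, Z)), SZ)
  [1] add(add(SSSZ, add(Z, Z)), SZ)
  [2] add(S(add(SSZ, add(Z, Z))), SZ)
  [3] S(add(add(SSZ, add(Z, Z)), SZ))
  [4] S(add(S(add(SZ, add(Z, Z))), SZ))
  [5] S(S(add(add(SZ, add(Z, Z)), SZ)))
  [6] S(S(add(S(add(Z, add(Z, Z))), SZ)))
  [7] S(S(S(add(add(Z, add(Z, Z)), SZ))))
  [8] S(S(S(add(add(Z, Z), SZ))))
  [9] S(S(S(add(Z, SZ))))
  [10] S^4(Z)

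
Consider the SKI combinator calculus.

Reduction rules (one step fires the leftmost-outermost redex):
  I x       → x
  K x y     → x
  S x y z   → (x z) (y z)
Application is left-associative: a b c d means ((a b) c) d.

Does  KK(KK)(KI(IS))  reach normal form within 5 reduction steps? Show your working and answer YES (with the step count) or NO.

Answer: YES — reaches normal form KI in 2 ≤ 5 steps

Reduction:
  start: KK(KK)(KI(IS))
  →1  K(KI(IS))
  →2  KI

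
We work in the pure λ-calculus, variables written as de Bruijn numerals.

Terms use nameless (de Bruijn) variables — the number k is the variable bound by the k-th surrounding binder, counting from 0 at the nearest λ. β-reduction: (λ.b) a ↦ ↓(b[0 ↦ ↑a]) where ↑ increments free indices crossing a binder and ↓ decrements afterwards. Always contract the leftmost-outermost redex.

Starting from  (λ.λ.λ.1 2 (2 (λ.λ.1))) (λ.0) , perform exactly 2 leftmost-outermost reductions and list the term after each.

  start: (λ.λ.λ.1 2 (2 (λ.λ.1))) (λ.0)
  step 1: λ.λ.1 (λ.0) ((λ.0) (λ.λ.1))
  step 2: λ.λ.1 (λ.0) (λ.λ.1)

Answer: after 2 steps: λ.λ.1 (λ.0) (λ.λ.1)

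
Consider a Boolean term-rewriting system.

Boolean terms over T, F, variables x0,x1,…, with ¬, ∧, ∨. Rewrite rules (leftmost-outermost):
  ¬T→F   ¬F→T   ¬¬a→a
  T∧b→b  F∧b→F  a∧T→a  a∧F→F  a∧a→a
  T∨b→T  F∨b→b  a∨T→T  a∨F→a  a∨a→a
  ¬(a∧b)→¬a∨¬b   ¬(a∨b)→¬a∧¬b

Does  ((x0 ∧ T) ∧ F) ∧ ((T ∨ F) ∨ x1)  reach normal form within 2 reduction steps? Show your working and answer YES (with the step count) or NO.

Answer: YES — reaches normal form F in 2 ≤ 2 steps

Derivation:
  start: ((x0 ∧ T) ∧ F) ∧ ((T ∨ F) ∨ x1)
  step 1: F ∧ ((T ∨ F) ∨ x1)
  step 2: F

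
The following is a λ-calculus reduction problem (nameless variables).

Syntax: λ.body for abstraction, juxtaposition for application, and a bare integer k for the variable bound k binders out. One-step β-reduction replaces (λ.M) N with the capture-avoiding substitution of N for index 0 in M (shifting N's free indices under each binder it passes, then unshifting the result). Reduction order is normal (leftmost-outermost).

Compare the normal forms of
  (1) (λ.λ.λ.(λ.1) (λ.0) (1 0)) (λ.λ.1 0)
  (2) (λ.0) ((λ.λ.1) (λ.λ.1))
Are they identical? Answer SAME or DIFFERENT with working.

Answer: DIFFERENT — A ⇓ λ.λ.0 (1 0), B ⇓ λ.λ.λ.1

Derivation:
Term A:
  start: (λ.λ.λ.(λ.1) (λ.0) (1 0)) (λ.λ.1 0)
  step 1: λ.λ.(λ.1) (λ.0) (1 0)
  step 2: λ.λ.0 (1 0)

Term B:
  start: (λ.0) ((λ.λ.1) (λ.λ.1))
  step 1: (λ.λ.1) (λ.λ.1)
  step 2: λ.λ.λ.1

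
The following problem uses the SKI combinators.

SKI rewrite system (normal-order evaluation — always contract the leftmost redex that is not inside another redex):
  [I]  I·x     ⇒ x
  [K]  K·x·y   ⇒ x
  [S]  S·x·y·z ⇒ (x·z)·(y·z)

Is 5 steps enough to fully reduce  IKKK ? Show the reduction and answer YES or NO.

  start: IKKK
  [1] KKK
  [2] K

Answer: YES — reaches normal form K in 2 ≤ 5 steps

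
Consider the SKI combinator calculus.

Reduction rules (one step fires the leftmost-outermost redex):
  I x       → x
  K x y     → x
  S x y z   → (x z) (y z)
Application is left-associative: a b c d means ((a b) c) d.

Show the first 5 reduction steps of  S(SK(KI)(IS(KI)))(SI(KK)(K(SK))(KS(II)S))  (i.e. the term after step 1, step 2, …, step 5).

  start: S(SK(KI)(IS(KI)))(SI(KK)(K(SK))(KS(II)S))
  step 1: S(K(IS(KI))(KI(IS(KI))))(SI(KK)(K(SK))(KS(II)S))
  step 2: S(IS(KI))(SI(KK)(K(SK))(KS(II)S))
  step 3: S(S(KI))(SI(KK)(K(SK))(KS(II)S))
  step 4: S(S(KI))(I(K(SK))(KK(K(SK)))(KS(II)S))
  step 5: S(S(KI))(K(SK)(KK(K(SK)))(KS(II)S))

Answer: after 5 steps: S(S(KI))(K(SK)(KK(K(SK)))(KS(II)S))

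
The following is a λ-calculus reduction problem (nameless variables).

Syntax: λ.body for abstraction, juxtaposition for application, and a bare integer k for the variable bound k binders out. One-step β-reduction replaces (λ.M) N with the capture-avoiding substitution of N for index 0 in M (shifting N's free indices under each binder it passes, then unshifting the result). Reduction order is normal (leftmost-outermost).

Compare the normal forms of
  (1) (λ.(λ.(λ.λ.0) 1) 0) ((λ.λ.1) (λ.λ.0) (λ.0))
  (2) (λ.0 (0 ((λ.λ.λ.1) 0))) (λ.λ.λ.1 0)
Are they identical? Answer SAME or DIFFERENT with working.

Answer: DIFFERENT — A ⇓ λ.0, B ⇓ λ.λ.1 0

Working:
Term A:
  start: (λ.(λ.(λ.λ.0) 1) 0) ((λ.λ.1) (λ.λ.0) (λ.0))
  →1  (λ.(λ.λ.0) ((λ.λ.1) (λ.λ.0) (λ.0))) ((λ.λ.1) (λ.λ.0) (λ.0))
  →2  (λ.λ.0) ((λ.λ.1) (λ.λ.0) (λ.0))
  →3  λ.0

Term B:
  start: (λ.0 (0 ((λ.λ.λ.1) 0))) (λ.λ.λ.1 0)
  →1  (λ.λ.λ.1 0) ((λ.λ.λ.1 0) ((λ.λ.λ.1) (λ.λ.λ.1 0)))
  →2  λ.λ.1 0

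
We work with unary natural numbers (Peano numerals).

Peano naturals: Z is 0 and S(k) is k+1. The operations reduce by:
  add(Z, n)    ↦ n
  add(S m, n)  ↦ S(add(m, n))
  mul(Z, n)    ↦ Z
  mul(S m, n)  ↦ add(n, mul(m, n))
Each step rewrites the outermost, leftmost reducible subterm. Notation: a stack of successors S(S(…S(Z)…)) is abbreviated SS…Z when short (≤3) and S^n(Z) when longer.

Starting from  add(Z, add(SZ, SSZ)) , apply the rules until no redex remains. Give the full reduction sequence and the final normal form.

  start: add(Z, add(SZ, SSZ))
  →1  add(SZ, SSZ)
  →2  S(add(Z, SSZ))
  →3  SSSZ

Answer: normal form = SSSZ  (in 3 steps)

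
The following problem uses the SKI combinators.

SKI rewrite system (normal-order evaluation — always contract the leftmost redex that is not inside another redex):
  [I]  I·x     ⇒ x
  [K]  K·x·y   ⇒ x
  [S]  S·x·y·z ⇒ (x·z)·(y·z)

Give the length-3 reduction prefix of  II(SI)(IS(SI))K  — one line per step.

  start: II(SI)(IS(SI))K
  [1] I(SI)(IS(SI))K
  [2] SI(IS(SI))K
  [3] IK(IS(SI)K)

Answer: after 3 steps: IK(IS(SI)K)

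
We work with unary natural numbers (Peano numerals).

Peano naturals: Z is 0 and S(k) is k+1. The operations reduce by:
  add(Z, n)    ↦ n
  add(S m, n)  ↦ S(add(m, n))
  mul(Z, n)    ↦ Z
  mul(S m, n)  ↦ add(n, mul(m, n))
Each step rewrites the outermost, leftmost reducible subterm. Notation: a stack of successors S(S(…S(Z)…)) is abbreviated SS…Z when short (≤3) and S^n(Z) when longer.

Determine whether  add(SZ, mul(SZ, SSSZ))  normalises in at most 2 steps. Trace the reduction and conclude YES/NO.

  start: add(SZ, mul(SZ, SSSZ))
  →1  S(add(Z, mul(SZ, SSSZ)))
  →2  S(mul(SZ, SSSZ))

Answer: NO — after 2 steps the term is S(mul(SZ, SSSZ)), not yet normal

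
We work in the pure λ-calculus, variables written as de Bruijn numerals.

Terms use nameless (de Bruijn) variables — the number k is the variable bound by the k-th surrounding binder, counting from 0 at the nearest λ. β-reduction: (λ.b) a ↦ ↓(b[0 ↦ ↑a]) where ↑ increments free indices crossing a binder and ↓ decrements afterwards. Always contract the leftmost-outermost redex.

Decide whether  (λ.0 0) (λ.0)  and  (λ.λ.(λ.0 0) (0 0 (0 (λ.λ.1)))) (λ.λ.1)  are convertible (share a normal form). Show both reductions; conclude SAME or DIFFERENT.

Answer: DIFFERENT — A ⇓ λ.0, B ⇓ λ.0 0 (0 (λ.λ.1)) (0 0 (0 (λ.λ.1)))

Reduction:
Term A:
  start: (λ.0 0) (λ.0)
  →1  (λ.0) (λ.0)
  →2  λ.0

Term B:
  start: (λ.λ.(λ.0 0) (0 0 (0 (λ.λ.1)))) (λ.λ.1)
  →1  λ.(λ.0 0) (0 0 (0 (λ.λ.1)))
  →2  λ.0 0 (0 (λ.λ.1)) (0 0 (0 (λ.λ.1)))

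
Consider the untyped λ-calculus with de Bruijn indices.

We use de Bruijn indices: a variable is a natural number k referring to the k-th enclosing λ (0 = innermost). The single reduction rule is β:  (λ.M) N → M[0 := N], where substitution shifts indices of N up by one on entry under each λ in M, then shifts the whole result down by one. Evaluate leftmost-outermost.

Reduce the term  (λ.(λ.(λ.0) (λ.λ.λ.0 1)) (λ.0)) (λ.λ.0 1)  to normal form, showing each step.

  start: (λ.(λ.(λ.0) (λ.λ.λ.0 1)) (λ.0)) (λ.λ.0 1)
  step 1: (λ.(λ.0) (λ.λ.λ.0 1)) (λ.0)
  step 2: (λ.0) (λ.λ.λ.0 1)
  step 3: λ.λ.λ.0 1

Answer: normal form = λ.λ.λ.0 1  (in 3 steps)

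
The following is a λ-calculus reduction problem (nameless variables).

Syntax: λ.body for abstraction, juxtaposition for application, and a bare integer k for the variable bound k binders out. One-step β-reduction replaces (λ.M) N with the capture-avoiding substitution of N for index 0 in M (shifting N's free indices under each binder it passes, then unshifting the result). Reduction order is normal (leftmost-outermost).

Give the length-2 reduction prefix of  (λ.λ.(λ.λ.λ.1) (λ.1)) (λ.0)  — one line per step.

  start: (λ.λ.(λ.λ.λ.1) (λ.1)) (λ.0)
  [1] λ.(λ.λ.λ.1) (λ.1)
  [2] λ.λ.λ.1

Answer: after 2 steps: λ.λ.λ.1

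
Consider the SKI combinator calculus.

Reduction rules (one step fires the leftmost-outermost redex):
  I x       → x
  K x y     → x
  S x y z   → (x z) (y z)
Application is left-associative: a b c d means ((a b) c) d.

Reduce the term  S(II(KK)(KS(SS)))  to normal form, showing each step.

  start: S(II(KK)(KS(SS)))
  →1  S(I(KK)(KS(SS)))
  →2  S(KK(KS(SS)))
  →3  SK

Answer: normal form = SK  (in 3 steps)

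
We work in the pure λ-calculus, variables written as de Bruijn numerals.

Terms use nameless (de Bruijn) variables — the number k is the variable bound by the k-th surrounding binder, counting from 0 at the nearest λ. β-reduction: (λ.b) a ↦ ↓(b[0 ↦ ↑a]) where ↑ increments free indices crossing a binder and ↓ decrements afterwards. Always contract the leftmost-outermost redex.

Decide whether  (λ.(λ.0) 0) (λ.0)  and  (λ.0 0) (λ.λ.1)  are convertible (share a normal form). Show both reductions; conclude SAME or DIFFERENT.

Term A:
  start: (λ.(λ.0) 0) (λ.0)
  step 1: (λ.0) (λ.0)
  step 2: λ.0

Term B:
  start: (λ.0 0) (λ.λ.1)
  step 1: (λ.λ.1) (λ.λ.1)
  step 2: λ.λ.λ.1

Answer: DIFFERENT — A ⇓ λ.0, B ⇓ λ.λ.λ.1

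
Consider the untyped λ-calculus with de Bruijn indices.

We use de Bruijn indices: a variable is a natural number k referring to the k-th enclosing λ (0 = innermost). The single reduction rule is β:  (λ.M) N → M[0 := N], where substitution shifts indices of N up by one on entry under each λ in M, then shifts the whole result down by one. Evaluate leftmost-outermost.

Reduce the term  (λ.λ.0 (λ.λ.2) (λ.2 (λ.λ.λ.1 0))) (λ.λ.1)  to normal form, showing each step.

Answer: normal form = λ.0 (λ.λ.2) (λ.λ.λ.λ.λ.1 0)  (in 2 steps)

Reduction:
  start: (λ.λ.0 (λ.λ.2) (λ.2 (λ.λ.λ.1 0))) (λ.λ.1)
  step 1: λ.0 (λ.λ.2) (λ.(λ.λ.1) (λ.λ.λ.1 0))
  step 2: λ.0 (λ.λ.2) (λ.λ.λ.λ.λ.1 0)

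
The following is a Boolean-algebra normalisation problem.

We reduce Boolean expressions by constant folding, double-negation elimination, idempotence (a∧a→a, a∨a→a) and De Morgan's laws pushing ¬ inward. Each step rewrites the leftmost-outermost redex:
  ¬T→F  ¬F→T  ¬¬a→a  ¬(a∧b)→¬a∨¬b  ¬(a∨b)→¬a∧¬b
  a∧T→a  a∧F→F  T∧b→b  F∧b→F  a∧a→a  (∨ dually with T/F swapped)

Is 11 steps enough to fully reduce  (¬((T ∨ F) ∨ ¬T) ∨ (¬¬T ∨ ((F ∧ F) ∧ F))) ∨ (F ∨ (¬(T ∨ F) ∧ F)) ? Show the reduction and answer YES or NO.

  start: (¬((T ∨ F) ∨ ¬T) ∨ (¬¬T ∨ ((F ∧ F) ∧ F))) ∨ (F ∨ (¬(T ∨ F) ∧ F))
  [1] ((¬(T ∨ F) ∧ ¬¬T) ∨ (¬¬T ∨ ((F ∧ F) ∧ F))) ∨ (F ∨ (¬(T ∨ F) ∧ F))
  [2] (((¬T ∧ ¬F) ∧ ¬¬T) ∨ (¬¬T ∨ ((F ∧ F) ∧ F))) ∨ (F ∨ (¬(T ∨ F) ∧ F))
  [3] (((F ∧ ¬F) ∧ ¬¬T) ∨ (¬¬T ∨ ((F ∧ F) ∧ F))) ∨ (F ∨ (¬(T ∨ F) ∧ F))
  [4] ((F ∧ ¬¬T) ∨ (¬¬T ∨ ((F ∧ F) ∧ F))) ∨ (F ∨ (¬(T ∨ F) ∧ F))
  [5] (F ∨ (¬¬T ∨ ((F ∧ F) ∧ F))) ∨ (F ∨ (¬(T ∨ F) ∧ F))
  [6] (¬¬T ∨ ((F ∧ F) ∧ F)) ∨ (F ∨ (¬(T ∨ F) ∧ F))
  [7] (T ∨ ((F ∧ F) ∧ F)) ∨ (F ∨ (¬(T ∨ F) ∧ F))
  [8] T ∨ (F ∨ (¬(T ∨ F) ∧ F))
  [9] T

Answer: YES — reaches normal form T in 9 ≤ 11 steps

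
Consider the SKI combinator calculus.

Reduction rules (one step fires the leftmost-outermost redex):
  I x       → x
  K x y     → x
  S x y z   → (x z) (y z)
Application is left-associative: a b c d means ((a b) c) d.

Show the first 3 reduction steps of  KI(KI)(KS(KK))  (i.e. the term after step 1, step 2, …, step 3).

  start: KI(KI)(KS(KK))
  step 1: I(KS(KK))
  step 2: KS(KK)
  step 3: S

Answer: after 3 steps: S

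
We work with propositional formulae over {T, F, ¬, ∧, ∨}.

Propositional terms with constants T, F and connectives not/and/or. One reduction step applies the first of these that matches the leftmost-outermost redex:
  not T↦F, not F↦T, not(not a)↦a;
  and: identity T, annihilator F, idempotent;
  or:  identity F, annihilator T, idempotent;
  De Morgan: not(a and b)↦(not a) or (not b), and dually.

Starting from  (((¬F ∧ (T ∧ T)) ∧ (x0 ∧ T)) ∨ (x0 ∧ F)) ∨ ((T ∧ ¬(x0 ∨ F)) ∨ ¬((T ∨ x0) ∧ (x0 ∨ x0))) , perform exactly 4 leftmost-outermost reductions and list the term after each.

  start: (((¬F ∧ (T ∧ T)) ∧ (x0 ∧ T)) ∨ (x0 ∧ F)) ∨ ((T ∧ ¬(x0 ∨ F)) ∨ ¬((T ∨ x0) ∧ (x0 ∨ x0)))
  [1] (((T ∧ (T ∧ T)) ∧ (x0 ∧ T)) ∨ (x0 ∧ F)) ∨ ((T ∧ ¬(x0 ∨ F)) ∨ ¬((T ∨ x0) ∧ (x0 ∨ x0)))
  [2] (((T ∧ T) ∧ (x0 ∧ T)) ∨ (x0 ∧ F)) ∨ ((T ∧ ¬(x0 ∨ F)) ∨ ¬((T ∨ x0) ∧ (x0 ∨ x0)))
  [3] ((T ∧ (x0 ∧ T)) ∨ (x0 ∧ F)) ∨ ((T ∧ ¬(x0 ∨ F)) ∨ ¬((T ∨ x0) ∧ (x0 ∨ x0)))
  [4] ((x0 ∧ T) ∨ (x0 ∧ F)) ∨ ((T ∧ ¬(x0 ∨ F)) ∨ ¬((T ∨ x0) ∧ (x0 ∨ x0)))

Answer: after 4 steps: ((x0 ∧ T) ∨ (x0 ∧ F)) ∨ ((T ∧ ¬(x0 ∨ F)) ∨ ¬((T ∨ x0) ∧ (x0 ∨ x0)))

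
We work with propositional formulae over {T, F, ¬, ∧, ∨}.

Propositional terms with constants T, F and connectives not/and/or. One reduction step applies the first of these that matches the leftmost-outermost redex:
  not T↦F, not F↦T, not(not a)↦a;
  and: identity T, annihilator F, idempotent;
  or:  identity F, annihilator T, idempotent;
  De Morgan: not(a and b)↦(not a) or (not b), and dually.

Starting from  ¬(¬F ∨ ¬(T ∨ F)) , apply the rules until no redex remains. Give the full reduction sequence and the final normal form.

  start: ¬(¬F ∨ ¬(T ∨ F))
  [1] ¬¬F ∧ ¬¬(T ∨ F)
  [2] F ∧ ¬¬(T ∨ F)
  [3] F

Answer: normal form = F  (in 3 steps)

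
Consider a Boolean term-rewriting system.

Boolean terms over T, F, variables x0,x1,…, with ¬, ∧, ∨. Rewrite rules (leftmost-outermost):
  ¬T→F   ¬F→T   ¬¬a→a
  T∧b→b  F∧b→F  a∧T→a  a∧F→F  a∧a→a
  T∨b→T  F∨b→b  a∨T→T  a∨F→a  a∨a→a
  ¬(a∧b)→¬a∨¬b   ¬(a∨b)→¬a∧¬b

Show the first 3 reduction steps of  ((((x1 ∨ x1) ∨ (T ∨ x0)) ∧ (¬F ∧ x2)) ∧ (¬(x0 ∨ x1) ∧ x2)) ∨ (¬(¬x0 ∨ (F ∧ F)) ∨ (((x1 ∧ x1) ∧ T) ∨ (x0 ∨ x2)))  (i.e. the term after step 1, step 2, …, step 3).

Answer: after 3 steps: ((T ∧ (¬F ∧ x2)) ∧ (¬(x0 ∨ x1) ∧ x2)) ∨ (¬(¬x0 ∨ (F ∧ F)) ∨ (((x1 ∧ x1) ∧ T) ∨ (x0 ∨ x2)))

Working:
  start: ((((x1 ∨ x1) ∨ (T ∨ x0)) ∧ (¬F ∧ x2)) ∧ (¬(x0 ∨ x1) ∧ x2)) ∨ (¬(¬x0 ∨ (F ∧ F)) ∨ (((x1 ∧ x1) ∧ T) ∨ (x0 ∨ x2)))
  step 1: (((x1 ∨ (T ∨ x0)) ∧ (¬F ∧ x2)) ∧ (¬(x0 ∨ x1) ∧ x2)) ∨ (¬(¬x0 ∨ (F ∧ F)) ∨ (((x1 ∧ x1) ∧ T) ∨ (x0 ∨ x2)))
  step 2: (((x1 ∨ T) ∧ (¬F ∧ x2)) ∧ (¬(x0 ∨ x1) ∧ x2)) ∨ (¬(¬x0 ∨ (F ∧ F)) ∨ (((x1 ∧ x1) ∧ T) ∨ (x0 ∨ x2)))
  step 3: ((T ∧ (¬F ∧ x2)) ∧ (¬(x0 ∨ x1) ∧ x2)) ∨ (¬(¬x0 ∨ (F ∧ F)) ∨ (((x1 ∧ x1) ∧ T) ∨ (x0 ∨ x2)))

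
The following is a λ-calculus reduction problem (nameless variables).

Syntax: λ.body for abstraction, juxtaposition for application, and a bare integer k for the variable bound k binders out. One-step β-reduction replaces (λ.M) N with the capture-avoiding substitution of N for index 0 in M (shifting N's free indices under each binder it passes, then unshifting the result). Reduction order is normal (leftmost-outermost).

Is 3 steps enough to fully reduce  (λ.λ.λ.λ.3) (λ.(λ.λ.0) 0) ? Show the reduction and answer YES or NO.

Answer: YES — reaches normal form λ.λ.λ.λ.λ.0 in 2 ≤ 3 steps

Reduction:
  start: (λ.λ.λ.λ.3) (λ.(λ.λ.0) 0)
  step 1: λ.λ.λ.λ.(λ.λ.0) 0
  step 2: λ.λ.λ.λ.λ.0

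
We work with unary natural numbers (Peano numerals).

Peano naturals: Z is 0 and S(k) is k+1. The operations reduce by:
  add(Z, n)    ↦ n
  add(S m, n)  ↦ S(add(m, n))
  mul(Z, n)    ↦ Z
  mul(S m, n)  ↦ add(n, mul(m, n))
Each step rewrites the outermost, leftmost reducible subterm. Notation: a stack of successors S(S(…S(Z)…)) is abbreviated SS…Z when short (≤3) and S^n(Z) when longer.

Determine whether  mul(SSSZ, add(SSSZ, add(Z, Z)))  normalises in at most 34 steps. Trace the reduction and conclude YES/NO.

Answer: YES — reaches normal form S^9(Z) in 31 ≤ 34 steps

Working:
  start: mul(SSSZ, add(SSSZ, add(Z, Z)))
  [1] add(add(SSSZ, add(Z, Z)), mul(SSZ, add(SSSZ, add(Z, Z))))
  [2] add(S(add(SSZ, add(Z, Z))), mul(SSZ, add(SSSZ, add(Z, Z))))
  [3] S(add(add(SSZ, add(Z, Z)), mul(SSZ, add(SSSZ, add(Z, Z)))))
  [4] S(add(S(add(SZ, add(Z, Z))), mul(SSZ, add(SSSZ, add(Z, Z)))))
  [5] S(S(add(add(SZ, add(Z, Z)), mul(SSZ, add(SSSZ, add(Z, Z))))))
  [6] S(S(add(S(add(Z, add(Z, Z))), mul(SSZ, add(SSSZ, add(Z, Z))))))
  [7] S(S(S(add(add(Z, add(Z, Z)), mul(SSZ, add(SSSZ, add(Z, Z)))))))
  [8] S(S(S(add(add(Z, Z), mul(SSZ, add(SSSZ, add(Z, Z)))))))
  [9] S(S(S(add(Z, mul(SSZ, add(SSSZ, add(Z, Z)))))))
  [10] S(S(S(mul(SSZ, add(SSSZ, add(Z, Z))))))
  [11] S(S(S(add(add(SSSZ, add(Z, Z)), mul(SZ, add(SSSZ, add(Z, Z)))))))
  [12] S(S(S(add(S(add(SSZ, add(Z, Z))), mul(SZ, add(SSSZ, add(Z, Z)))))))
  [13] S(S(S(S(add(add(SSZ, add(Z, Z)), mul(SZ, add(SSSZ, add(Z, Z))))))))
  [14] S(S(S(S(add(S(add(SZ, add(Z, Z))), mul(SZ, add(SSSZ, add(Z, Z))))))))
  [15] S(S(S(S(S(add(add(SZ, add(Z, Z)), mul(SZ, add(SSSZ, add(Z, Z)))))))))
  [16] S(S(S(S(S(add(S(add(Z, add(Z, Z))), mul(SZ, add(SSSZ, add(Z, Z)))))))))
  [17] S(S(S(S(S(S(add(add(Z, add(Z, Z)), mul(SZ, add(SSSZ, add(Z, Z))))))))))
  [18] S(S(S(S(S(S(add(add(Z, Z), mul(SZ, add(SSSZ, add(Z, Z))))))))))
  [19] S(S(S(S(S(S(add(Z, mul(SZ, add(SSSZ, add(Z, Z))))))))))
  [20] S(S(S(S(S(S(mul(SZ, add(SSSZ, add(Z, Z)))))))))
  [21] S(S(S(S(S(S(add(add(SSSZ, add(Z, Z)), mul(Z, add(SSSZ, add(Z, Z))))))))))
  [22] S(S(S(S(S(S(add(S(add(SSZ, add(Z, Z))), mul(Z, add(SSSZ, add(Z, Z))))))))))
  [23] S(S(S(S(S(S(S(add(add(SSZ, add(Z, Z)), mul(Z, add(SSSZ, add(Z, Z)))))))))))
  [24] S(S(S(S(S(S(S(add(S(add(SZ, add(Z, Z))), mul(Z, add(SSSZ, add(Z, Z)))))))))))
  [25] S(S(S(S(S(S(S(S(add(add(SZ, add(Z, Z)), mul(Z, add(SSSZ, add(Z, Z))))))))))))
  [26] S(S(S(S(S(S(S(S(add(S(add(Z, add(Z, Z))), mul(Z, add(SSSZ, add(Z, Z))))))))))))
  [27] S(S(S(S(S(S(S(S(S(add(add(Z, add(Z, Z)), mul(Z, add(SSSZ, add(Z, Z)))))))))))))
  [28] S(S(S(S(S(S(S(S(S(add(add(Z, Z), mul(Z, add(SSSZ, add(Z, Z)))))))))))))
  [29] S(S(S(S(S(S(S(S(S(add(Z, mul(Z, add(SSSZ, add(Z, Z)))))))))))))
  [30] S(S(S(S(S(S(S(S(S(mul(Z, add(SSSZ, add(Z, Z))))))))))))
  [31] S^9(Z)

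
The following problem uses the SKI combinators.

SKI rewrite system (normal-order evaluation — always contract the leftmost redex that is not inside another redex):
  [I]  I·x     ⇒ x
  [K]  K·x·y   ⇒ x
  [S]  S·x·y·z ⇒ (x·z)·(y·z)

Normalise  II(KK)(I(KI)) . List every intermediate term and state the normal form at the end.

  start: II(KK)(I(KI))
  [1] I(KK)(I(KI))
  [2] KK(I(KI))
  [3] K

Answer: normal form = K  (in 3 steps)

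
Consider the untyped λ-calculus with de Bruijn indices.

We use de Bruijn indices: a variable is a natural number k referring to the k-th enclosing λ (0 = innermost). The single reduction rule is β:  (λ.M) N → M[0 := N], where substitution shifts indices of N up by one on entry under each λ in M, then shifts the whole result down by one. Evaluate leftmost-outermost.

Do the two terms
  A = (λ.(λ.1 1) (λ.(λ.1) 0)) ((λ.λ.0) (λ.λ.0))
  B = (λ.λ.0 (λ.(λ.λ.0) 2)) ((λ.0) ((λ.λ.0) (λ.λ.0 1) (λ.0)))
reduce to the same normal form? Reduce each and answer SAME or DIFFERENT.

Answer: DIFFERENT — A ⇓ λ.0, B ⇓ λ.0 (λ.λ.0)

Derivation:
Term A:
  start: (λ.(λ.1 1) (λ.(λ.1) 0)) ((λ.λ.0) (λ.λ.0))
  step 1: (λ.(λ.λ.0) (λ.λ.0) ((λ.λ.0) (λ.λ.0))) (λ.(λ.1) 0)
  step 2: (λ.λ.0) (λ.λ.0) ((λ.λ.0) (λ.λ.0))
  step 3: (λ.0) ((λ.λ.0) (λ.λ.0))
  step 4: (λ.λ.0) (λ.λ.0)
  step 5: λ.0

Term B:
  start: (λ.λ.0 (λ.(λ.λ.0) 2)) ((λ.0) ((λ.λ.0) (λ.λ.0 1) (λ.0)))
  step 1: λ.0 (λ.(λ.λ.0) ((λ.0) ((λ.λ.0) (λ.λ.0 1) (λ.0))))
  step 2: λ.0 (λ.λ.0)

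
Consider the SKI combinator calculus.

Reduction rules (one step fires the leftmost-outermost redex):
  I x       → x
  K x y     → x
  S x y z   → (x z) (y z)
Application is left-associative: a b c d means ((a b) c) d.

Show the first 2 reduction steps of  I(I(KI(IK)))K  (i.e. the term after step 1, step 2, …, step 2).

  start: I(I(KI(IK)))K
  [1] I(KI(IK))K
  [2] KI(IK)K

Answer: after 2 steps: KI(IK)K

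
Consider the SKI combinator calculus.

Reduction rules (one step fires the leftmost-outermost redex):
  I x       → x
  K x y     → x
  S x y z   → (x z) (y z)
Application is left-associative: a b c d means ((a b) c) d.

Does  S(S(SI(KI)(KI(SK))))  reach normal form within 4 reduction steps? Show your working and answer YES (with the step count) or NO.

Answer: NO — after 4 steps the term is S(S(KI(KI(SK)))), not yet normal

Reduction:
  start: S(S(SI(KI)(KI(SK))))
  step 1: S(S(I(KI(SK))(KI(KI(SK)))))
  step 2: S(S(KI(SK)(KI(KI(SK)))))
  step 3: S(S(I(KI(KI(SK)))))
  step 4: S(S(KI(KI(SK))))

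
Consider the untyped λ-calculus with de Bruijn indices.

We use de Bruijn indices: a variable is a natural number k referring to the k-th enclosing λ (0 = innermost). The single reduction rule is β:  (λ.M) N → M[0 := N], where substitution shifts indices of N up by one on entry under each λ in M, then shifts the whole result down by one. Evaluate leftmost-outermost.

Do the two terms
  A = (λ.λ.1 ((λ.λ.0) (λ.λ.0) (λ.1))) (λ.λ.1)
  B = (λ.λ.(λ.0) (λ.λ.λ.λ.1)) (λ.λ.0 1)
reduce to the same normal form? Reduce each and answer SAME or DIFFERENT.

Answer: DIFFERENT — A ⇓ λ.λ.λ.2, B ⇓ λ.λ.λ.λ.λ.1

Derivation:
Term A:
  start: (λ.λ.1 ((λ.λ.0) (λ.λ.0) (λ.1))) (λ.λ.1)
  →1  λ.(λ.λ.1) ((λ.λ.0) (λ.λ.0) (λ.1))
  →2  λ.λ.(λ.λ.0) (λ.λ.0) (λ.2)
  →3  λ.λ.(λ.0) (λ.2)
  →4  λ.λ.λ.2

Term B:
  start: (λ.λ.(λ.0) (λ.λ.λ.λ.1)) (λ.λ.0 1)
  →1  λ.(λ.0) (λ.λ.λ.λ.1)
  →2  λ.λ.λ.λ.λ.1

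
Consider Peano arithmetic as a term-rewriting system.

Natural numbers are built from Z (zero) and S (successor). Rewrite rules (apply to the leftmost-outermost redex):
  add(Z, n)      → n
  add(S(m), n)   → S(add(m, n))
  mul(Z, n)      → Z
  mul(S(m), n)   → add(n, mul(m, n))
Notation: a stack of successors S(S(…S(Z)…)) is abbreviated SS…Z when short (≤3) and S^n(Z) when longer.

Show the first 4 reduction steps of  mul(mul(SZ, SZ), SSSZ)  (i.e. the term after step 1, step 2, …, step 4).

Answer: after 4 steps: S(add(SSZ, mul(add(Z, mul(Z, SZ)), SSSZ)))

Working:
  start: mul(mul(SZ, SZ), SSSZ)
  step 1: mul(add(SZ, mul(Z, SZ)), SSSZ)
  step 2: mul(S(add(Z, mul(Z, SZ))), SSSZ)
  step 3: add(SSSZ, mul(add(Z, mul(Z, SZ)), SSSZ))
  step 4: S(add(SSZ, mul(add(Z, mul(Z, SZ)), SSSZ)))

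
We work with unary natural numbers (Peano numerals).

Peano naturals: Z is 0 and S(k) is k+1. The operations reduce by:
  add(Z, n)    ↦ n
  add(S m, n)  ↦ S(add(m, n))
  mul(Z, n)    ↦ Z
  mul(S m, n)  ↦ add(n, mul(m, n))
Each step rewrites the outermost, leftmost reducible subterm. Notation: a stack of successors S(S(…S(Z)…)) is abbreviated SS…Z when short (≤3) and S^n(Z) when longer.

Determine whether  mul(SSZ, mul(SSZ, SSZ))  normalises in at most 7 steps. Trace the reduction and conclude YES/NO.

  start: mul(SSZ, mul(SSZ, SSZ))
  [1] add(mul(SSZ, SSZ), mul(SZ, mul(SSZ, SSZ)))
  [2] add(add(SSZ, mul(SZ, SSZ)), mul(SZ, mul(SSZ, SSZ)))
  [3] add(S(add(SZ, mul(SZ, SSZ))), mul(SZ, mul(SSZ, SSZ)))
  [4] S(add(add(SZ, mul(SZ, SSZ)), mul(SZ, mul(SSZ, SSZ))))
  [5] S(add(S(add(Z, mul(SZ, SSZ))), mul(SZ, mul(SSZ, SSZ))))
  [6] S(S(add(add(Z, mul(SZ, SSZ)), mul(SZ, mul(SSZ, SSZ)))))
  [7] S(S(add(mul(SZ, SSZ), mul(SZ, mul(SSZ, SSZ)))))

Answer: NO — after 7 steps the term is S(S(add(mul(SZ, SSZ), mul(SZ, mul(SSZ, SSZ))))), not yet normal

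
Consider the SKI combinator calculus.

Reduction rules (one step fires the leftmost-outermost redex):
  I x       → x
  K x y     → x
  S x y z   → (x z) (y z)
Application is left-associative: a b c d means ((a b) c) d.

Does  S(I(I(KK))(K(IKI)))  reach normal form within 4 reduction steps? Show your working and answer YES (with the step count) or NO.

  start: S(I(I(KK))(K(IKI)))
  step 1: S(I(KK)(K(IKI)))
  step 2: S(KK(K(IKI)))
  step 3: SK

Answer: YES — reaches normal form SK in 3 ≤ 4 steps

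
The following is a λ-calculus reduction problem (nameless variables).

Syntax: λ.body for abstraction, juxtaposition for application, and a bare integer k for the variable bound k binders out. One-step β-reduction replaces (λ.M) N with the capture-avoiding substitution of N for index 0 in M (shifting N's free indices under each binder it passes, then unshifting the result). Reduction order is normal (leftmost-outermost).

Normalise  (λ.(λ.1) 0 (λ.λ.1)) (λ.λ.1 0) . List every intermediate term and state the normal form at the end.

  start: (λ.(λ.1) 0 (λ.λ.1)) (λ.λ.1 0)
  [1] (λ.λ.λ.1 0) (λ.λ.1 0) (λ.λ.1)
  [2] (λ.λ.1 0) (λ.λ.1)
  [3] λ.(λ.λ.1) 0
  [4] λ.λ.1

Answer: normal form = λ.λ.1  (in 4 steps)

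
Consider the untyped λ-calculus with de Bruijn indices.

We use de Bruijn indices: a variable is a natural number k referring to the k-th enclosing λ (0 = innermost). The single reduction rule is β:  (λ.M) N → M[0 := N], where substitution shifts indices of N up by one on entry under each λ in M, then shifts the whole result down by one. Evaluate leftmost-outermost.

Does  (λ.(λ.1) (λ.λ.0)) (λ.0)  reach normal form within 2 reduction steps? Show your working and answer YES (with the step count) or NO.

  start: (λ.(λ.1) (λ.λ.0)) (λ.0)
  →1  (λ.λ.0) (λ.λ.0)
  →2  λ.0

Answer: YES — reaches normal form λ.0 in 2 ≤ 2 steps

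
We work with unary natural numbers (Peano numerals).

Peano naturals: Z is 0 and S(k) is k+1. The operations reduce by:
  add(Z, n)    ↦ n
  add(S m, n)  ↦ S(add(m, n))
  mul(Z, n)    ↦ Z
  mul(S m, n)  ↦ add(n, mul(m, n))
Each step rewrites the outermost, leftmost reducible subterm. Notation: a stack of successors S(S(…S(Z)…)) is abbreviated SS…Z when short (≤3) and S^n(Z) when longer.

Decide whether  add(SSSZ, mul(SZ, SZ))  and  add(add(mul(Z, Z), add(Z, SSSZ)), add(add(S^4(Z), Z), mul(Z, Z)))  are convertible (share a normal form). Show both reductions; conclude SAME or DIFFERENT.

Answer: DIFFERENT — A ⇓ S^4(Z), B ⇓ S^7(Z)

Derivation:
Term A:
  start: add(SSSZ, mul(SZ, SZ))
  →1  S(add(SSZ, mul(SZ, SZ)))
  →2  S(S(add(SZ, mul(SZ, SZ))))
  →3  S(S(S(add(Z, mul(SZ, SZ)))))
  →4  S(S(S(mul(SZ, SZ))))
  →5  S(S(S(add(SZ, mul(Z, SZ)))))
  →6  S(S(S(S(add(Z, mul(Z, SZ))))))
  →7  S(S(S(S(mul(Z, SZ)))))
  →8  S^4(Z)

Term B:
  start: add(add(mul(Z, Z), add(Z, SSSZ)), add(add(S^4(Z), Z), mul(Z, Z)))
  →1  add(add(Z, add(Z, SSSZ)), add(add(S^4(Z), Z), mul(Z, Z)))
  →2  add(add(Z, SSSZ), add(add(S^4(Z), Z), mul(Z, Z)))
  →3  add(SSSZ, add(add(S^4(Z), Z), mul(Z, Z)))
  →4  S(add(SSZ, add(add(S^4(Z), Z), mul(Z, Z))))
  →5  S(S(add(SZ, add(add(S^4(Z), Z), mul(Z, Z)))))
  →6  S(S(S(add(Z, add(add(S^4(Z), Z), mul(Z, Z))))))
  →7  S(S(S(add(add(S^4(Z), Z), mul(Z, Z)))))
  →8  S(S(S(add(S(add(SSSZ, Z)), mul(Z, Z)))))
  →9  S(S(S(S(add(add(SSSZ, Z), mul(Z, Z))))))
  →10  S(S(S(S(add(S(add(SSZ, Z)), mul(Z, Z))))))
  →11  S(S(S(S(S(add(add(SSZ, Z), mul(Z, Z)))))))
  →12  S(S(S(S(S(add(S(add(SZ, Z)), mul(Z, Z)))))))
  →13  S(S(S(S(S(S(add(add(SZ, Z), mul(Z, Z))))))))
  →14  S(S(S(S(S(S(add(S(add(Z, Z)), mul(Z, Z))))))))
  →15  S(S(S(S(S(S(S(add(add(Z, Z), mul(Z, Z)))))))))
  →16  S(S(S(S(S(S(S(add(Z, mul(Z, Z)))))))))
  →17  S(S(S(S(S(S(S(mul(Z, Z))))))))
  →18  S^7(Z)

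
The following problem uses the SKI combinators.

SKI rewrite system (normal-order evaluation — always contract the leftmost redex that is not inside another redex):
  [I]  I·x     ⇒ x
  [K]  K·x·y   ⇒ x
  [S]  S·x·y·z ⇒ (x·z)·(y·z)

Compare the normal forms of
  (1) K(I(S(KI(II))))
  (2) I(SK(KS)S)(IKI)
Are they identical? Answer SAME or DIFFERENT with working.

Term A:
  start: K(I(S(KI(II))))
  step 1: K(S(KI(II)))
  step 2: K(SI)

Term B:
  start: I(SK(KS)S)(IKI)
  step 1: SK(KS)S(IKI)
  step 2: KS(KSS)(IKI)
  step 3: S(IKI)
  step 4: S(KI)

Answer: DIFFERENT — A ⇓ K(SI), B ⇓ S(KI)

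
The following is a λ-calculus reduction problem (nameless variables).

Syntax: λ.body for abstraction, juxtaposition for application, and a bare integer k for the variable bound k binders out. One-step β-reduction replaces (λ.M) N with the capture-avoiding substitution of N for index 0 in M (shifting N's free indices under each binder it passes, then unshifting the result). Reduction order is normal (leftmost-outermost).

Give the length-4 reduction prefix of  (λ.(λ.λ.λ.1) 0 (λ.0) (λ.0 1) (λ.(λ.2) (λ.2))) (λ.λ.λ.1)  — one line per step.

  start: (λ.(λ.λ.λ.1) 0 (λ.0) (λ.0 1) (λ.(λ.2) (λ.2))) (λ.λ.λ.1)
  step 1: (λ.λ.λ.1) (λ.λ.λ.1) (λ.0) (λ.0 (λ.λ.λ.1)) (λ.(λ.λ.λ.λ.1) (λ.λ.λ.λ.1))
  step 2: (λ.λ.1) (λ.0) (λ.0 (λ.λ.λ.1)) (λ.(λ.λ.λ.λ.1) (λ.λ.λ.λ.1))
  step 3: (λ.λ.0) (λ.0 (λ.λ.λ.1)) (λ.(λ.λ.λ.λ.1) (λ.λ.λ.λ.1))
  step 4: (λ.0) (λ.(λ.λ.λ.λ.1) (λ.λ.λ.λ.1))

Answer: after 4 steps: (λ.0) (λ.(λ.λ.λ.λ.1) (λ.λ.λ.λ.1))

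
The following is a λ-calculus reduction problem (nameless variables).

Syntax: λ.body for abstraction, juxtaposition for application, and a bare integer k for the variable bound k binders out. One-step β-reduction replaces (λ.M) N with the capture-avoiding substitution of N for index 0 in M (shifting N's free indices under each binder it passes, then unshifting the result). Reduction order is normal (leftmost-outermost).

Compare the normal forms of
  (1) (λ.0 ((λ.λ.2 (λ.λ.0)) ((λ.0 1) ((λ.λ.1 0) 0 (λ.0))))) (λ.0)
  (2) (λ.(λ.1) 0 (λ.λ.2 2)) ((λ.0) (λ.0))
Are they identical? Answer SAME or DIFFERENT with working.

Term A:
  start: (λ.0 ((λ.λ.2 (λ.λ.0)) ((λ.0 1) ((λ.λ.1 0) 0 (λ.0))))) (λ.0)
  [1] (λ.0) ((λ.λ.(λ.0) (λ.λ.0)) ((λ.0 (λ.0)) ((λ.λ.1 0) (λ.0) (λ.0))))
  [2] (λ.λ.(λ.0) (λ.λ.0)) ((λ.0 (λ.0)) ((λ.λ.1 0) (λ.0) (λ.0)))
  [3] λ.(λ.0) (λ.λ.0)
  [4] λ.λ.λ.0

Term B:
  start: (λ.(λ.1) 0 (λ.λ.2 2)) ((λ.0) (λ.0))
  [1] (λ.(λ.0) (λ.0)) ((λ.0) (λ.0)) (λ.λ.(λ.0) (λ.0) ((λ.0) (λ.0)))
  [2] (λ.0) (λ.0) (λ.λ.(λ.0) (λ.0) ((λ.0) (λ.0)))
  [3] (λ.0) (λ.λ.(λ.0) (λ.0) ((λ.0) (λ.0)))
  [4] λ.λ.(λ.0) (λ.0) ((λ.0) (λ.0))
  [5] λ.λ.(λ.0) ((λ.0) (λ.0))
  [6] λ.λ.(λ.0) (λ.0)
  [7] λ.λ.λ.0

Answer: SAME — A ⇓ λ.λ.λ.0, B ⇓ λ.λ.λ.0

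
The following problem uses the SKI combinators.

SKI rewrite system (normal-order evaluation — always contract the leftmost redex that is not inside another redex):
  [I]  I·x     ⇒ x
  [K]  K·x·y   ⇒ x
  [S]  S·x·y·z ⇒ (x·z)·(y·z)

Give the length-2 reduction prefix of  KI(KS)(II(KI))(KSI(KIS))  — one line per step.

Answer: after 2 steps: II(KI)(KSI(KIS))

Derivation:
  start: KI(KS)(II(KI))(KSI(KIS))
  →1  I(II(KI))(KSI(KIS))
  →2  II(KI)(KSI(KIS))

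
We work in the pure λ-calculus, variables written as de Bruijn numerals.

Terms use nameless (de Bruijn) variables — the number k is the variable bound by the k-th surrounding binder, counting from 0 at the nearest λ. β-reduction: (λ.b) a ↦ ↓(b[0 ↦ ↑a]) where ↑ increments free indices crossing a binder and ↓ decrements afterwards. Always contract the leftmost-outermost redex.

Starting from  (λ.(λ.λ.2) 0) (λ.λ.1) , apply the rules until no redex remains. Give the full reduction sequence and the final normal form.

Answer: normal form = λ.λ.λ.1  (in 2 steps)

Derivation:
  start: (λ.(λ.λ.2) 0) (λ.λ.1)
  step 1: (λ.λ.λ.λ.1) (λ.λ.1)
  step 2: λ.λ.λ.1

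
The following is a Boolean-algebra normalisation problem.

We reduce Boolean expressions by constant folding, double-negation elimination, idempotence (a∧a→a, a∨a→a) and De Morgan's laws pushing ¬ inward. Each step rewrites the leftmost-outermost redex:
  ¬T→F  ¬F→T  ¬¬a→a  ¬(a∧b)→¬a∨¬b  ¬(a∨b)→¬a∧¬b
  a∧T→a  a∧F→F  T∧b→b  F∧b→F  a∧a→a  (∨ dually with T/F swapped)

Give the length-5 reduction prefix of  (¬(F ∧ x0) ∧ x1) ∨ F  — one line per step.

  start: (¬(F ∧ x0) ∧ x1) ∨ F
  →1  ¬(F ∧ x0) ∧ x1
  →2  (¬F ∨ ¬x0) ∧ x1
  →3  (T ∨ ¬x0) ∧ x1
  →4  T ∧ x1
  →5  x1

Answer: after 5 steps: x1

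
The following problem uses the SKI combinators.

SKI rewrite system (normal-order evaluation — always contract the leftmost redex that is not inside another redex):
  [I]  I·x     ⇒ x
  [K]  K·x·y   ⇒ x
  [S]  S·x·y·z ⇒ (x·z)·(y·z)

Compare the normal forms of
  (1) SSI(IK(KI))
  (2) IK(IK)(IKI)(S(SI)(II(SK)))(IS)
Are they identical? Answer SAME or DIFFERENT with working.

Answer: DIFFERENT — A ⇓ S(K(KI))(K(KI)), B ⇓ S(SI)(SK)

Reduction:
Term A:
  start: SSI(IK(KI))
  step 1: S(IK(KI))(I(IK(KI)))
  step 2: S(K(KI))(I(IK(KI)))
  step 3: S(K(KI))(IK(KI))
  step 4: S(K(KI))(K(KI))

Term B:
  start: IK(IK)(IKI)(S(SI)(II(SK)))(IS)
  step 1: K(IK)(IKI)(S(SI)(II(SK)))(IS)
  step 2: IK(S(SI)(II(SK)))(IS)
  step 3: K(S(SI)(II(SK)))(IS)
  step 4: S(SI)(II(SK))
  step 5: S(SI)(I(SK))
  step 6: S(SI)(SK)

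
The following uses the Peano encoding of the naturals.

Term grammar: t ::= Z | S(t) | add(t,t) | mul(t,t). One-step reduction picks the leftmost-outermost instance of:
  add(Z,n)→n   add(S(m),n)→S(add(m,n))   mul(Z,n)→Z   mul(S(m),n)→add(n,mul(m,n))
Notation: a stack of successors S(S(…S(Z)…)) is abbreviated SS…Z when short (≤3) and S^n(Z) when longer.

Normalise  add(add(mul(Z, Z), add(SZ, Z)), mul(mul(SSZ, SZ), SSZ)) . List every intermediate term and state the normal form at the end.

Answer: normal form = S^5(Z)  (in 22 steps)

Derivation:
  start: add(add(mul(Z, Z), add(SZ, Z)), mul(mul(SSZ, SZ), SSZ))
  [1] add(add(Z, add(SZ, Z)), mul(mul(SSZ, SZ), SSZ))
  [2] add(add(SZ, Z), mul(mul(SSZ, SZ), SSZ))
  [3] add(S(add(Z, Z)), mul(mul(SSZ, SZ), SSZ))
  [4] S(add(add(Z, Z), mul(mul(SSZ, SZ), SSZ)))
  [5] S(add(Z, mul(mul(SSZ, SZ), SSZ)))
  [6] S(mul(mul(SSZ, SZ), SSZ))
  [7] S(mul(add(SZ, mul(SZ, SZ)), SSZ))
  [8] S(mul(S(add(Z, mul(SZ, SZ))), SSZ))
  [9] S(add(SSZ, mul(add(Z, mul(SZ, SZ)), SSZ)))
  [10] S(S(add(SZ, mul(add(Z, mul(SZ, SZ)), SSZ))))
  [11] S(S(S(add(Z, mul(add(Z, mul(SZ, SZ)), SSZ)))))
  [12] S(S(S(mul(add(Z, mul(SZ, SZ)), SSZ))))
  [13] S(S(S(mul(mul(SZ, SZ), SSZ))))
  [14] S(S(S(mul(add(SZ, mul(Z, SZ)), SSZ))))
  [15] S(S(S(mul(S(add(Z, mul(Z, SZ))), SSZ))))
  [16] S(S(S(add(SSZ, mul(add(Z, mul(Z, SZ)), SSZ)))))
  [17] S(S(S(S(add(SZ, mul(add(Z, mul(Z, SZ)), SSZ))))))
  [18] S(S(S(S(S(add(Z, mul(add(Z, mul(Z, SZ)), SSZ)))))))
  [19] S(S(S(S(S(mul(add(Z, mul(Z, SZ)), SSZ))))))
  [20] S(S(S(S(S(mul(mul(Z, SZ), SSZ))))))
  [21] S(S(S(S(S(mul(Z, SSZ))))))
  [22] S^5(Z)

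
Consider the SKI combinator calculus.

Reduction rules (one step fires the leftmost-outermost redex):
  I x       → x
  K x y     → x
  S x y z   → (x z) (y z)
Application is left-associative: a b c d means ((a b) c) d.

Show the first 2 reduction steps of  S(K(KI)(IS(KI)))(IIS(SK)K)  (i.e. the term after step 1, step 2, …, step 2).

  start: S(K(KI)(IS(KI)))(IIS(SK)K)
  [1] S(KI)(IIS(SK)K)
  [2] S(KI)(IS(SK)K)

Answer: after 2 steps: S(KI)(IS(SK)K)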